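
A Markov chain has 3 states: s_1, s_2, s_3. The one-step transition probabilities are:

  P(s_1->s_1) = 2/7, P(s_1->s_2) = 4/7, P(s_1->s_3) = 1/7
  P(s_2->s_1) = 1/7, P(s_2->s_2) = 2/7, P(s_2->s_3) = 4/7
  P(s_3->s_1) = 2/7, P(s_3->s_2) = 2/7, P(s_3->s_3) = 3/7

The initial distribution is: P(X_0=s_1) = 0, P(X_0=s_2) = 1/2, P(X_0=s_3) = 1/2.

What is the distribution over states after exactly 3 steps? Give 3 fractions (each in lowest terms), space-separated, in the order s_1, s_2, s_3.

Propagating the distribution step by step (d_{t+1} = d_t * P):
d_0 = (s_1=0, s_2=1/2, s_3=1/2)
  d_1[s_1] = 0*2/7 + 1/2*1/7 + 1/2*2/7 = 3/14
  d_1[s_2] = 0*4/7 + 1/2*2/7 + 1/2*2/7 = 2/7
  d_1[s_3] = 0*1/7 + 1/2*4/7 + 1/2*3/7 = 1/2
d_1 = (s_1=3/14, s_2=2/7, s_3=1/2)
  d_2[s_1] = 3/14*2/7 + 2/7*1/7 + 1/2*2/7 = 12/49
  d_2[s_2] = 3/14*4/7 + 2/7*2/7 + 1/2*2/7 = 17/49
  d_2[s_3] = 3/14*1/7 + 2/7*4/7 + 1/2*3/7 = 20/49
d_2 = (s_1=12/49, s_2=17/49, s_3=20/49)
  d_3[s_1] = 12/49*2/7 + 17/49*1/7 + 20/49*2/7 = 81/343
  d_3[s_2] = 12/49*4/7 + 17/49*2/7 + 20/49*2/7 = 122/343
  d_3[s_3] = 12/49*1/7 + 17/49*4/7 + 20/49*3/7 = 20/49
d_3 = (s_1=81/343, s_2=122/343, s_3=20/49)

Answer: 81/343 122/343 20/49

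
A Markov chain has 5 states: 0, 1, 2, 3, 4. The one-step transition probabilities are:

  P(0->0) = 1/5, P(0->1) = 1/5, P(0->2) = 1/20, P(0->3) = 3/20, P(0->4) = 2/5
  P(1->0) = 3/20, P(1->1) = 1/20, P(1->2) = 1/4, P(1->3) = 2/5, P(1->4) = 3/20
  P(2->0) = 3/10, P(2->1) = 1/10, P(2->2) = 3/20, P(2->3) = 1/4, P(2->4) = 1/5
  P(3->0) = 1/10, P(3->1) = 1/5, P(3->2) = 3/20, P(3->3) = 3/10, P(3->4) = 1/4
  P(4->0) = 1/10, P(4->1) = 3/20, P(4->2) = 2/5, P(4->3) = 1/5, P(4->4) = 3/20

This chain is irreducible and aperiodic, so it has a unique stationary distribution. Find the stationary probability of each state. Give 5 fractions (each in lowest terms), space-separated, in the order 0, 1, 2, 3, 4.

Answer: 1625/9862 721/4931 2021/9862 1267/4931 1120/4931

Derivation:
The stationary distribution satisfies pi = pi * P, i.e.:
  pi_0 = 1/5*pi_0 + 3/20*pi_1 + 3/10*pi_2 + 1/10*pi_3 + 1/10*pi_4
  pi_1 = 1/5*pi_0 + 1/20*pi_1 + 1/10*pi_2 + 1/5*pi_3 + 3/20*pi_4
  pi_2 = 1/20*pi_0 + 1/4*pi_1 + 3/20*pi_2 + 3/20*pi_3 + 2/5*pi_4
  pi_3 = 3/20*pi_0 + 2/5*pi_1 + 1/4*pi_2 + 3/10*pi_3 + 1/5*pi_4
  pi_4 = 2/5*pi_0 + 3/20*pi_1 + 1/5*pi_2 + 1/4*pi_3 + 3/20*pi_4
with normalization: pi_0 + pi_1 + pi_2 + pi_3 + pi_4 = 1.

Using the first 4 balance equations plus normalization, the linear system A*pi = b is:
  [-4/5, 3/20, 3/10, 1/10, 1/10] . pi = 0
  [1/5, -19/20, 1/10, 1/5, 3/20] . pi = 0
  [1/20, 1/4, -17/20, 3/20, 2/5] . pi = 0
  [3/20, 2/5, 1/4, -7/10, 1/5] . pi = 0
  [1, 1, 1, 1, 1] . pi = 1

Solving yields:
  pi_0 = 1625/9862
  pi_1 = 721/4931
  pi_2 = 2021/9862
  pi_3 = 1267/4931
  pi_4 = 1120/4931

Verification (pi * P):
  1625/9862*1/5 + 721/4931*3/20 + 2021/9862*3/10 + 1267/4931*1/10 + 1120/4931*1/10 = 1625/9862 = pi_0  (ok)
  1625/9862*1/5 + 721/4931*1/20 + 2021/9862*1/10 + 1267/4931*1/5 + 1120/4931*3/20 = 721/4931 = pi_1  (ok)
  1625/9862*1/20 + 721/4931*1/4 + 2021/9862*3/20 + 1267/4931*3/20 + 1120/4931*2/5 = 2021/9862 = pi_2  (ok)
  1625/9862*3/20 + 721/4931*2/5 + 2021/9862*1/4 + 1267/4931*3/10 + 1120/4931*1/5 = 1267/4931 = pi_3  (ok)
  1625/9862*2/5 + 721/4931*3/20 + 2021/9862*1/5 + 1267/4931*1/4 + 1120/4931*3/20 = 1120/4931 = pi_4  (ok)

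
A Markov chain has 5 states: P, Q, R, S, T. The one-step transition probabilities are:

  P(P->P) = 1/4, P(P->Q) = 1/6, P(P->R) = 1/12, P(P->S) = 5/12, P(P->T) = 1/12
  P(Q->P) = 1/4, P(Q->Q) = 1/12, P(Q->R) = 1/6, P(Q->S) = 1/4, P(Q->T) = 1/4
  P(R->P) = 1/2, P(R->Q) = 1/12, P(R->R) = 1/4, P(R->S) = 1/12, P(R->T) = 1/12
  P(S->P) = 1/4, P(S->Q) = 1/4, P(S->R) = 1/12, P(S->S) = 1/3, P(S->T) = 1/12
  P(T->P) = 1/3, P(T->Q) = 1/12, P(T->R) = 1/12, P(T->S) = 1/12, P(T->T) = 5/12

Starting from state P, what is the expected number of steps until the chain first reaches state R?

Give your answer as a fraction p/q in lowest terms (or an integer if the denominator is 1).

Answer: 16824/1633

Derivation:
Let h_i = expected steps to first reach R from state i.
Boundary: h_R = 0.
First-step equations for the other states:
  h_P = 1 + 1/4*h_P + 1/6*h_Q + 1/12*h_R + 5/12*h_S + 1/12*h_T
  h_Q = 1 + 1/4*h_P + 1/12*h_Q + 1/6*h_R + 1/4*h_S + 1/4*h_T
  h_S = 1 + 1/4*h_P + 1/4*h_Q + 1/12*h_R + 1/3*h_S + 1/12*h_T
  h_T = 1 + 1/3*h_P + 1/12*h_Q + 1/12*h_R + 1/12*h_S + 5/12*h_T

Substituting h_R = 0 and rearranging gives the linear system (I - Q) h = 1:
  [3/4, -1/6, -5/12, -1/12] . (h_P, h_Q, h_S, h_T) = 1
  [-1/4, 11/12, -1/4, -1/4] . (h_P, h_Q, h_S, h_T) = 1
  [-1/4, -1/4, 2/3, -1/12] . (h_P, h_Q, h_S, h_T) = 1
  [-1/3, -1/12, -1/12, 7/12] . (h_P, h_Q, h_S, h_T) = 1

Solving yields:
  h_P = 16824/1633
  h_Q = 15576/1633
  h_S = 16728/1633
  h_T = 17028/1633

Starting state is P, so the expected hitting time is h_P = 16824/1633.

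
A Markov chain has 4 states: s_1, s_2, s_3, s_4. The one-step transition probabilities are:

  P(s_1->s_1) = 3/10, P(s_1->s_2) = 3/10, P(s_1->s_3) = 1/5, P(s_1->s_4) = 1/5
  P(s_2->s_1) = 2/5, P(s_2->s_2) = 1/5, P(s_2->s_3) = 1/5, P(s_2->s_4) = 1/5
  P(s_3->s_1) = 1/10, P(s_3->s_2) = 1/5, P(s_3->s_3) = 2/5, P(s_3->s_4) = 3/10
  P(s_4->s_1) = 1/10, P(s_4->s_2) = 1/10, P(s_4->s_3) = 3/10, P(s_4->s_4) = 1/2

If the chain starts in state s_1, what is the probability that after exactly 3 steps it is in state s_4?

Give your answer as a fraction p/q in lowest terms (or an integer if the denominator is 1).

Computing P^3 by repeated multiplication:
P^1 =
  s_1: [3/10, 3/10, 1/5, 1/5]
  s_2: [2/5, 1/5, 1/5, 1/5]
  s_3: [1/10, 1/5, 2/5, 3/10]
  s_4: [1/10, 1/10, 3/10, 1/2]
P^2 =
  s_1: [1/4, 21/100, 13/50, 7/25]
  s_2: [6/25, 11/50, 13/50, 7/25]
  s_3: [9/50, 9/50, 31/100, 33/100]
  s_4: [3/20, 4/25, 31/100, 19/50]
P^3 =
  s_1: [213/1000, 197/1000, 7/25, 31/100]
  s_2: [107/500, 49/250, 7/25, 31/100]
  s_3: [19/100, 37/200, 59/200, 33/100]
  s_4: [89/500, 177/1000, 3/10, 69/200]

(P^3)[s_1 -> s_4] = 31/100

Answer: 31/100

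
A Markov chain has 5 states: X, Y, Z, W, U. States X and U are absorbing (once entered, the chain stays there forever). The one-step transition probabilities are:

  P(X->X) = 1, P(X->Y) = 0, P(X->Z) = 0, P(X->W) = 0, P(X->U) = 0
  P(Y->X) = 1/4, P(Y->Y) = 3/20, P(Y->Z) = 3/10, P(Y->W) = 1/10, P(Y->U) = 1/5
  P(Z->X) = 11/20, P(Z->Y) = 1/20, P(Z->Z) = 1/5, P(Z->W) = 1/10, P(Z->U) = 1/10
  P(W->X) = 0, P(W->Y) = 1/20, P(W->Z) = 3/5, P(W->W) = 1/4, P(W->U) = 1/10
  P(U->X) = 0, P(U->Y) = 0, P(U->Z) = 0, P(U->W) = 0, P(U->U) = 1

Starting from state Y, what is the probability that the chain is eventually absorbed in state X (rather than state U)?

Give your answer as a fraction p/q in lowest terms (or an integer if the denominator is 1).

Let a_i = P(absorbed in X | start in state i).
Boundary conditions: a_X = 1, a_U = 0.
For each transient state i, a_i = sum_j P(i->j) * a_j:
  a_Y = 1/4*a_X + 3/20*a_Y + 3/10*a_Z + 1/10*a_W + 1/5*a_U
  a_Z = 11/20*a_X + 1/20*a_Y + 1/5*a_Z + 1/10*a_W + 1/10*a_U
  a_W = 0*a_X + 1/20*a_Y + 3/5*a_Z + 1/4*a_W + 1/10*a_U

Substituting a_X = 1 and a_U = 0, rearrange to (I - Q) a = r where r[i] = P(i -> X):
  [17/20, -3/10, -1/10] . (a_Y, a_Z, a_W) = 1/4
  [-1/20, 4/5, -1/10] . (a_Y, a_Z, a_W) = 11/20
  [-1/20, -3/5, 3/4] . (a_Y, a_Z, a_W) = 0

Solving yields:
  a_Y = 1167/1757
  a_Z = 1434/1757
  a_W = 175/251

Starting state is Y, so the absorption probability is a_Y = 1167/1757.

Answer: 1167/1757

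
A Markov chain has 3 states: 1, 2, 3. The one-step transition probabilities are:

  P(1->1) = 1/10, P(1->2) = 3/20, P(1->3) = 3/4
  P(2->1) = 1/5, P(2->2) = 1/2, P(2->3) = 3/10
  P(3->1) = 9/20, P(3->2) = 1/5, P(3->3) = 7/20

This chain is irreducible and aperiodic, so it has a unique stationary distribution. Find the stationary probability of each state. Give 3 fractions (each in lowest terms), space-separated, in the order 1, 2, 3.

The stationary distribution satisfies pi = pi * P, i.e.:
  pi_1 = 1/10*pi_1 + 1/5*pi_2 + 9/20*pi_3
  pi_2 = 3/20*pi_1 + 1/2*pi_2 + 1/5*pi_3
  pi_3 = 3/4*pi_1 + 3/10*pi_2 + 7/20*pi_3
with normalization: pi_1 + pi_2 + pi_3 = 1.

Using the first 2 balance equations plus normalization, the linear system A*pi = b is:
  [-9/10, 1/5, 9/20] . pi = 0
  [3/20, -1/2, 1/5] . pi = 0
  [1, 1, 1] . pi = 1

Solving yields:
  pi_1 = 106/373
  pi_2 = 99/373
  pi_3 = 168/373

Verification (pi * P):
  106/373*1/10 + 99/373*1/5 + 168/373*9/20 = 106/373 = pi_1  (ok)
  106/373*3/20 + 99/373*1/2 + 168/373*1/5 = 99/373 = pi_2  (ok)
  106/373*3/4 + 99/373*3/10 + 168/373*7/20 = 168/373 = pi_3  (ok)

Answer: 106/373 99/373 168/373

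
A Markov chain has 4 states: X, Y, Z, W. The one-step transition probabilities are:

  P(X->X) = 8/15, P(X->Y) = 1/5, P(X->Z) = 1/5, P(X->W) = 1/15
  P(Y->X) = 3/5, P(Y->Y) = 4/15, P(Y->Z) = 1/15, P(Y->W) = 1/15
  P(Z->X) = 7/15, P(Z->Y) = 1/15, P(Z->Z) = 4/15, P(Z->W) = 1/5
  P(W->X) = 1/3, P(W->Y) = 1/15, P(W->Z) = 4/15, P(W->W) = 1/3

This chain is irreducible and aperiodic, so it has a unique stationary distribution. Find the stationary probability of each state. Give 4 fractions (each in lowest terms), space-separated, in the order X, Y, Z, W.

The stationary distribution satisfies pi = pi * P, i.e.:
  pi_X = 8/15*pi_X + 3/5*pi_Y + 7/15*pi_Z + 1/3*pi_W
  pi_Y = 1/5*pi_X + 4/15*pi_Y + 1/15*pi_Z + 1/15*pi_W
  pi_Z = 1/5*pi_X + 1/15*pi_Y + 4/15*pi_Z + 4/15*pi_W
  pi_W = 1/15*pi_X + 1/15*pi_Y + 1/5*pi_Z + 1/3*pi_W
with normalization: pi_X + pi_Y + pi_Z + pi_W = 1.

Using the first 3 balance equations plus normalization, the linear system A*pi = b is:
  [-7/15, 3/5, 7/15, 1/3] . pi = 0
  [1/5, -11/15, 1/15, 1/15] . pi = 0
  [1/5, 1/15, -11/15, 4/15] . pi = 0
  [1, 1, 1, 1] . pi = 1

Solving yields:
  pi_X = 175/346
  pi_Y = 29/173
  pi_Z = 69/346
  pi_W = 22/173

Verification (pi * P):
  175/346*8/15 + 29/173*3/5 + 69/346*7/15 + 22/173*1/3 = 175/346 = pi_X  (ok)
  175/346*1/5 + 29/173*4/15 + 69/346*1/15 + 22/173*1/15 = 29/173 = pi_Y  (ok)
  175/346*1/5 + 29/173*1/15 + 69/346*4/15 + 22/173*4/15 = 69/346 = pi_Z  (ok)
  175/346*1/15 + 29/173*1/15 + 69/346*1/5 + 22/173*1/3 = 22/173 = pi_W  (ok)

Answer: 175/346 29/173 69/346 22/173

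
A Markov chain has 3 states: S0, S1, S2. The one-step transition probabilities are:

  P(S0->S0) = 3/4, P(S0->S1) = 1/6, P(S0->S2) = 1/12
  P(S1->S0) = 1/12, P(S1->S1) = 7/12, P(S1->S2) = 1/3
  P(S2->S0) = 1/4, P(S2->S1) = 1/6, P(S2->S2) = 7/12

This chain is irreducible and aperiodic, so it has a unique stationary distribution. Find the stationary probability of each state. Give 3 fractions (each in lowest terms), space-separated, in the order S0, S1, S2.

The stationary distribution satisfies pi = pi * P, i.e.:
  pi_S0 = 3/4*pi_S0 + 1/12*pi_S1 + 1/4*pi_S2
  pi_S1 = 1/6*pi_S0 + 7/12*pi_S1 + 1/6*pi_S2
  pi_S2 = 1/12*pi_S0 + 1/3*pi_S1 + 7/12*pi_S2
with normalization: pi_S0 + pi_S1 + pi_S2 = 1.

Using the first 2 balance equations plus normalization, the linear system A*pi = b is:
  [-1/4, 1/12, 1/4] . pi = 0
  [1/6, -5/12, 1/6] . pi = 0
  [1, 1, 1] . pi = 1

Solving yields:
  pi_S0 = 17/42
  pi_S1 = 2/7
  pi_S2 = 13/42

Verification (pi * P):
  17/42*3/4 + 2/7*1/12 + 13/42*1/4 = 17/42 = pi_S0  (ok)
  17/42*1/6 + 2/7*7/12 + 13/42*1/6 = 2/7 = pi_S1  (ok)
  17/42*1/12 + 2/7*1/3 + 13/42*7/12 = 13/42 = pi_S2  (ok)

Answer: 17/42 2/7 13/42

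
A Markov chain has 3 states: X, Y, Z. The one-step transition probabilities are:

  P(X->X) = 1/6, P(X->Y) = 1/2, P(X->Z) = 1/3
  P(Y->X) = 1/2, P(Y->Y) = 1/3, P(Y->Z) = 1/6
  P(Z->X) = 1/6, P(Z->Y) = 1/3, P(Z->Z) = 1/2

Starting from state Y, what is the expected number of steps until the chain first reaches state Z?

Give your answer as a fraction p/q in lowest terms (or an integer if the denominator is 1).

Answer: 48/11

Derivation:
Let h_i = expected steps to first reach Z from state i.
Boundary: h_Z = 0.
First-step equations for the other states:
  h_X = 1 + 1/6*h_X + 1/2*h_Y + 1/3*h_Z
  h_Y = 1 + 1/2*h_X + 1/3*h_Y + 1/6*h_Z

Substituting h_Z = 0 and rearranging gives the linear system (I - Q) h = 1:
  [5/6, -1/2] . (h_X, h_Y) = 1
  [-1/2, 2/3] . (h_X, h_Y) = 1

Solving yields:
  h_X = 42/11
  h_Y = 48/11

Starting state is Y, so the expected hitting time is h_Y = 48/11.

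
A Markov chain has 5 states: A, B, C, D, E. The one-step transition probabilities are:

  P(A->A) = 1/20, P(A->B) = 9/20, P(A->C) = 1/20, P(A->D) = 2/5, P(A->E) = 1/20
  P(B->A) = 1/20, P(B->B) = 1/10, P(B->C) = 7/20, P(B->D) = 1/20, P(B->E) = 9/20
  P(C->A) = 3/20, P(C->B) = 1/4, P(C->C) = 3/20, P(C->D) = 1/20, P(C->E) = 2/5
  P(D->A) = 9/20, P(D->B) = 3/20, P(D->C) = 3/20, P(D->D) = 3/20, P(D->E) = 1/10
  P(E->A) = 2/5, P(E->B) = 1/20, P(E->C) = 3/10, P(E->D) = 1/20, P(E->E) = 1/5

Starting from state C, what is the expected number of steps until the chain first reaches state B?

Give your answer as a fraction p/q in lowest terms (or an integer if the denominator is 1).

Answer: 6224/1463

Derivation:
Let h_i = expected steps to first reach B from state i.
Boundary: h_B = 0.
First-step equations for the other states:
  h_A = 1 + 1/20*h_A + 9/20*h_B + 1/20*h_C + 2/5*h_D + 1/20*h_E
  h_C = 1 + 3/20*h_A + 1/4*h_B + 3/20*h_C + 1/20*h_D + 2/5*h_E
  h_D = 1 + 9/20*h_A + 3/20*h_B + 3/20*h_C + 3/20*h_D + 1/10*h_E
  h_E = 1 + 2/5*h_A + 1/20*h_B + 3/10*h_C + 1/20*h_D + 1/5*h_E

Substituting h_B = 0 and rearranging gives the linear system (I - Q) h = 1:
  [19/20, -1/20, -2/5, -1/20] . (h_A, h_C, h_D, h_E) = 1
  [-3/20, 17/20, -1/20, -2/5] . (h_A, h_C, h_D, h_E) = 1
  [-9/20, -3/20, 17/20, -1/10] . (h_A, h_C, h_D, h_E) = 1
  [-2/5, -3/10, -1/20, 4/5] . (h_A, h_C, h_D, h_E) = 1

Solving yields:
  h_A = 4848/1463
  h_C = 6224/1463
  h_D = 140/33
  h_E = 20924/4389

Starting state is C, so the expected hitting time is h_C = 6224/1463.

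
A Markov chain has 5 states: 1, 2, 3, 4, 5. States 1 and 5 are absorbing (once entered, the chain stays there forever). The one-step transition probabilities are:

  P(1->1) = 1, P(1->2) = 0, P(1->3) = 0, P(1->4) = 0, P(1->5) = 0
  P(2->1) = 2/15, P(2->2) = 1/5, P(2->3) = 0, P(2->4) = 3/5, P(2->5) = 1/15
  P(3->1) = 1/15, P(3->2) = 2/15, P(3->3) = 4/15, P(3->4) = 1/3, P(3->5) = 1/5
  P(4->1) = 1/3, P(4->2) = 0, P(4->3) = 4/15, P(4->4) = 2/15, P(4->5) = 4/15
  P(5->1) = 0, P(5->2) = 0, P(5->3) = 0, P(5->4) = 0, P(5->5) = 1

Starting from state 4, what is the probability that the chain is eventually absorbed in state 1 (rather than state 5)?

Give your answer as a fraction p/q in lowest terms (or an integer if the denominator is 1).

Answer: 181/351

Derivation:
Let a_i = P(absorbed in 1 | start in state i).
Boundary conditions: a_1 = 1, a_5 = 0.
For each transient state i, a_i = sum_j P(i->j) * a_j:
  a_2 = 2/15*a_1 + 1/5*a_2 + 0*a_3 + 3/5*a_4 + 1/15*a_5
  a_3 = 1/15*a_1 + 2/15*a_2 + 4/15*a_3 + 1/3*a_4 + 1/5*a_5
  a_4 = 1/3*a_1 + 0*a_2 + 4/15*a_3 + 2/15*a_4 + 4/15*a_5

Substituting a_1 = 1 and a_5 = 0, rearrange to (I - Q) a = r where r[i] = P(i -> 1):
  [4/5, 0, -3/5] . (a_2, a_3, a_4) = 2/15
  [-2/15, 11/15, -1/3] . (a_2, a_3, a_4) = 1/15
  [0, -4/15, 13/15] . (a_2, a_3, a_4) = 1/3

Solving yields:
  a_2 = 259/468
  a_3 = 23/54
  a_4 = 181/351

Starting state is 4, so the absorption probability is a_4 = 181/351.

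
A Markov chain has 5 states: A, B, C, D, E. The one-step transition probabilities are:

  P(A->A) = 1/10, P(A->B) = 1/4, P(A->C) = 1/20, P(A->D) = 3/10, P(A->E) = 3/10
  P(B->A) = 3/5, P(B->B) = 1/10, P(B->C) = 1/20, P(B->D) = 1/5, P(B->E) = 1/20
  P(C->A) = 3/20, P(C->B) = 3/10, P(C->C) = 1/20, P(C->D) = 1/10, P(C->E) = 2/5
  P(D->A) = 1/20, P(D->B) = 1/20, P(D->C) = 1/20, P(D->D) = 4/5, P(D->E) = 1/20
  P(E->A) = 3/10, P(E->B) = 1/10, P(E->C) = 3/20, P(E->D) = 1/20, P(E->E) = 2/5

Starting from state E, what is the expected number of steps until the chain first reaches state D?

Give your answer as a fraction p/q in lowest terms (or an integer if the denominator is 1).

Let h_i = expected steps to first reach D from state i.
Boundary: h_D = 0.
First-step equations for the other states:
  h_A = 1 + 1/10*h_A + 1/4*h_B + 1/20*h_C + 3/10*h_D + 3/10*h_E
  h_B = 1 + 3/5*h_A + 1/10*h_B + 1/20*h_C + 1/5*h_D + 1/20*h_E
  h_C = 1 + 3/20*h_A + 3/10*h_B + 1/20*h_C + 1/10*h_D + 2/5*h_E
  h_E = 1 + 3/10*h_A + 1/10*h_B + 3/20*h_C + 1/20*h_D + 2/5*h_E

Substituting h_D = 0 and rearranging gives the linear system (I - Q) h = 1:
  [9/10, -1/4, -1/20, -3/10] . (h_A, h_B, h_C, h_E) = 1
  [-3/5, 9/10, -1/20, -1/20] . (h_A, h_B, h_C, h_E) = 1
  [-3/20, -3/10, 19/20, -2/5] . (h_A, h_B, h_C, h_E) = 1
  [-3/10, -1/10, -3/20, 3/5] . (h_A, h_B, h_C, h_E) = 1

Solving yields:
  h_A = 31592/6099
  h_B = 10760/2033
  h_C = 12964/2033
  h_E = 13688/2033

Starting state is E, so the expected hitting time is h_E = 13688/2033.

Answer: 13688/2033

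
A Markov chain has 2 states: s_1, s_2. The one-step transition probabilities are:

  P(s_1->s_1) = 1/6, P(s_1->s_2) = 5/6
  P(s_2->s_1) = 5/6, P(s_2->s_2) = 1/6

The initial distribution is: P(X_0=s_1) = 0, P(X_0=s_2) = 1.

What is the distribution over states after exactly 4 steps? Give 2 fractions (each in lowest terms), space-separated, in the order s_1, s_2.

Propagating the distribution step by step (d_{t+1} = d_t * P):
d_0 = (s_1=0, s_2=1)
  d_1[s_1] = 0*1/6 + 1*5/6 = 5/6
  d_1[s_2] = 0*5/6 + 1*1/6 = 1/6
d_1 = (s_1=5/6, s_2=1/6)
  d_2[s_1] = 5/6*1/6 + 1/6*5/6 = 5/18
  d_2[s_2] = 5/6*5/6 + 1/6*1/6 = 13/18
d_2 = (s_1=5/18, s_2=13/18)
  d_3[s_1] = 5/18*1/6 + 13/18*5/6 = 35/54
  d_3[s_2] = 5/18*5/6 + 13/18*1/6 = 19/54
d_3 = (s_1=35/54, s_2=19/54)
  d_4[s_1] = 35/54*1/6 + 19/54*5/6 = 65/162
  d_4[s_2] = 35/54*5/6 + 19/54*1/6 = 97/162
d_4 = (s_1=65/162, s_2=97/162)

Answer: 65/162 97/162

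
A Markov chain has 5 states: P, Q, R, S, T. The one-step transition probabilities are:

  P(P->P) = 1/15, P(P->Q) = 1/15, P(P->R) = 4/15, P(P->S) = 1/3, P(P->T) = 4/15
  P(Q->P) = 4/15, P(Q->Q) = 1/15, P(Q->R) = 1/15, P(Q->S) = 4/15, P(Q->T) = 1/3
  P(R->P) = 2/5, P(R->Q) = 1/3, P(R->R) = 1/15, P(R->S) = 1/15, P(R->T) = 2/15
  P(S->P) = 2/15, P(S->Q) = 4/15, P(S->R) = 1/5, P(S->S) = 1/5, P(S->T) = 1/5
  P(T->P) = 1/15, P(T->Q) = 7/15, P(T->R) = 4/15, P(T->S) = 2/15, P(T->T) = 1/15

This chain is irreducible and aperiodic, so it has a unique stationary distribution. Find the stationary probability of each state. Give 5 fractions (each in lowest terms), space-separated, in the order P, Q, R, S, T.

The stationary distribution satisfies pi = pi * P, i.e.:
  pi_P = 1/15*pi_P + 4/15*pi_Q + 2/5*pi_R + 2/15*pi_S + 1/15*pi_T
  pi_Q = 1/15*pi_P + 1/15*pi_Q + 1/3*pi_R + 4/15*pi_S + 7/15*pi_T
  pi_R = 4/15*pi_P + 1/15*pi_Q + 1/15*pi_R + 1/5*pi_S + 4/15*pi_T
  pi_S = 1/3*pi_P + 4/15*pi_Q + 1/15*pi_R + 1/5*pi_S + 2/15*pi_T
  pi_T = 4/15*pi_P + 1/3*pi_Q + 2/15*pi_R + 1/5*pi_S + 1/15*pi_T
with normalization: pi_P + pi_Q + pi_R + pi_S + pi_T = 1.

Using the first 4 balance equations plus normalization, the linear system A*pi = b is:
  [-14/15, 4/15, 2/5, 2/15, 1/15] . pi = 0
  [1/15, -14/15, 1/3, 4/15, 7/15] . pi = 0
  [4/15, 1/15, -14/15, 1/5, 4/15] . pi = 0
  [1/3, 4/15, 1/15, -4/5, 2/15] . pi = 0
  [1, 1, 1, 1, 1] . pi = 1

Solving yields:
  pi_P = 317/1718
  pi_Q = 202/859
  pi_R = 295/1718
  pi_S = 175/859
  pi_T = 176/859

Verification (pi * P):
  317/1718*1/15 + 202/859*4/15 + 295/1718*2/5 + 175/859*2/15 + 176/859*1/15 = 317/1718 = pi_P  (ok)
  317/1718*1/15 + 202/859*1/15 + 295/1718*1/3 + 175/859*4/15 + 176/859*7/15 = 202/859 = pi_Q  (ok)
  317/1718*4/15 + 202/859*1/15 + 295/1718*1/15 + 175/859*1/5 + 176/859*4/15 = 295/1718 = pi_R  (ok)
  317/1718*1/3 + 202/859*4/15 + 295/1718*1/15 + 175/859*1/5 + 176/859*2/15 = 175/859 = pi_S  (ok)
  317/1718*4/15 + 202/859*1/3 + 295/1718*2/15 + 175/859*1/5 + 176/859*1/15 = 176/859 = pi_T  (ok)

Answer: 317/1718 202/859 295/1718 175/859 176/859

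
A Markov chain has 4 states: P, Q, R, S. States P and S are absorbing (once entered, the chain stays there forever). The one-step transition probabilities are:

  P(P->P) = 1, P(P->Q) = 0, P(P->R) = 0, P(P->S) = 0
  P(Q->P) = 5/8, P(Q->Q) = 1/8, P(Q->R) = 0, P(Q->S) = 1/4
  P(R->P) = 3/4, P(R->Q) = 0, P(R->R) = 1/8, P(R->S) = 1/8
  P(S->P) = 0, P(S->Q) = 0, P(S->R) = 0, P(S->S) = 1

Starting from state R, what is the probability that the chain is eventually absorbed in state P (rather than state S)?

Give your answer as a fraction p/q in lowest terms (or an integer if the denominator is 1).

Answer: 6/7

Derivation:
Let a_i = P(absorbed in P | start in state i).
Boundary conditions: a_P = 1, a_S = 0.
For each transient state i, a_i = sum_j P(i->j) * a_j:
  a_Q = 5/8*a_P + 1/8*a_Q + 0*a_R + 1/4*a_S
  a_R = 3/4*a_P + 0*a_Q + 1/8*a_R + 1/8*a_S

Substituting a_P = 1 and a_S = 0, rearrange to (I - Q) a = r where r[i] = P(i -> P):
  [7/8, 0] . (a_Q, a_R) = 5/8
  [0, 7/8] . (a_Q, a_R) = 3/4

Solving yields:
  a_Q = 5/7
  a_R = 6/7

Starting state is R, so the absorption probability is a_R = 6/7.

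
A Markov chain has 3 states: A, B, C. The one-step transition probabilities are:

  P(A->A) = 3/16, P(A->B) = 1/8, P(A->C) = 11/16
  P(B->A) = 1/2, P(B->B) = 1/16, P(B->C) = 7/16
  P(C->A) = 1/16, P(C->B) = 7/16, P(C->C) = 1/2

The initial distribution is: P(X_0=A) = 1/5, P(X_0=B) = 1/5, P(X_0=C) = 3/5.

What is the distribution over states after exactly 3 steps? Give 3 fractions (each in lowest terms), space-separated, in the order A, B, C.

Propagating the distribution step by step (d_{t+1} = d_t * P):
d_0 = (A=1/5, B=1/5, C=3/5)
  d_1[A] = 1/5*3/16 + 1/5*1/2 + 3/5*1/16 = 7/40
  d_1[B] = 1/5*1/8 + 1/5*1/16 + 3/5*7/16 = 3/10
  d_1[C] = 1/5*11/16 + 1/5*7/16 + 3/5*1/2 = 21/40
d_1 = (A=7/40, B=3/10, C=21/40)
  d_2[A] = 7/40*3/16 + 3/10*1/2 + 21/40*1/16 = 69/320
  d_2[B] = 7/40*1/8 + 3/10*1/16 + 21/40*7/16 = 173/640
  d_2[C] = 7/40*11/16 + 3/10*7/16 + 21/40*1/2 = 329/640
d_2 = (A=69/320, B=173/640, C=329/640)
  d_3[A] = 69/320*3/16 + 173/640*1/2 + 329/640*1/16 = 2127/10240
  d_3[B] = 69/320*1/8 + 173/640*1/16 + 329/640*7/16 = 43/160
  d_3[C] = 69/320*11/16 + 173/640*7/16 + 329/640*1/2 = 5361/10240
d_3 = (A=2127/10240, B=43/160, C=5361/10240)

Answer: 2127/10240 43/160 5361/10240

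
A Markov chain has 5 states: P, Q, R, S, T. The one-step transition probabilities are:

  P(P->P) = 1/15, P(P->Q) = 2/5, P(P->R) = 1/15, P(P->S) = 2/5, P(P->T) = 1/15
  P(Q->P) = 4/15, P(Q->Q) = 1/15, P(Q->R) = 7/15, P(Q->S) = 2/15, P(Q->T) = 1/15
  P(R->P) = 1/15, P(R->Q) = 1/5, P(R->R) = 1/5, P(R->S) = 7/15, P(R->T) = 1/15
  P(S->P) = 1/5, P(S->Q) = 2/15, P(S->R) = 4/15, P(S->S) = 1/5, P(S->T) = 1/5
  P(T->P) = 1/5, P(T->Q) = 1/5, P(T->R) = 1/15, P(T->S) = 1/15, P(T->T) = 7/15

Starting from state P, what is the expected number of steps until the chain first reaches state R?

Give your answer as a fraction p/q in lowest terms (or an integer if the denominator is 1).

Answer: 12270/2519

Derivation:
Let h_i = expected steps to first reach R from state i.
Boundary: h_R = 0.
First-step equations for the other states:
  h_P = 1 + 1/15*h_P + 2/5*h_Q + 1/15*h_R + 2/5*h_S + 1/15*h_T
  h_Q = 1 + 4/15*h_P + 1/15*h_Q + 7/15*h_R + 2/15*h_S + 1/15*h_T
  h_S = 1 + 1/5*h_P + 2/15*h_Q + 4/15*h_R + 1/5*h_S + 1/5*h_T
  h_T = 1 + 1/5*h_P + 1/5*h_Q + 1/15*h_R + 1/15*h_S + 7/15*h_T

Substituting h_R = 0 and rearranging gives the linear system (I - Q) h = 1:
  [14/15, -2/5, -2/5, -1/15] . (h_P, h_Q, h_S, h_T) = 1
  [-4/15, 14/15, -2/15, -1/15] . (h_P, h_Q, h_S, h_T) = 1
  [-1/5, -2/15, 4/5, -1/5] . (h_P, h_Q, h_S, h_T) = 1
  [-1/5, -1/5, -1/15, 8/15] . (h_P, h_Q, h_S, h_T) = 1

Solving yields:
  h_P = 12270/2519
  h_Q = 8805/2519
  h_S = 11190/2519
  h_T = 1275/229

Starting state is P, so the expected hitting time is h_P = 12270/2519.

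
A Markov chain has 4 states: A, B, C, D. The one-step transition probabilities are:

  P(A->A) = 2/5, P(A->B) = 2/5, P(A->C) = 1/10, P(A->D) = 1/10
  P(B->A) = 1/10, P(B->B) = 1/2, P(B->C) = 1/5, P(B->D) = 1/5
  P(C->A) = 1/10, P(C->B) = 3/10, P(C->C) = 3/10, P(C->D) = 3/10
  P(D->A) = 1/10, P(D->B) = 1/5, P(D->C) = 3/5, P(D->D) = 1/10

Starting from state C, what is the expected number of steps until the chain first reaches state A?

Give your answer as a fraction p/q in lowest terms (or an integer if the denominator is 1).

Answer: 10

Derivation:
Let h_i = expected steps to first reach A from state i.
Boundary: h_A = 0.
First-step equations for the other states:
  h_B = 1 + 1/10*h_A + 1/2*h_B + 1/5*h_C + 1/5*h_D
  h_C = 1 + 1/10*h_A + 3/10*h_B + 3/10*h_C + 3/10*h_D
  h_D = 1 + 1/10*h_A + 1/5*h_B + 3/5*h_C + 1/10*h_D

Substituting h_A = 0 and rearranging gives the linear system (I - Q) h = 1:
  [1/2, -1/5, -1/5] . (h_B, h_C, h_D) = 1
  [-3/10, 7/10, -3/10] . (h_B, h_C, h_D) = 1
  [-1/5, -3/5, 9/10] . (h_B, h_C, h_D) = 1

Solving yields:
  h_B = 10
  h_C = 10
  h_D = 10

Starting state is C, so the expected hitting time is h_C = 10.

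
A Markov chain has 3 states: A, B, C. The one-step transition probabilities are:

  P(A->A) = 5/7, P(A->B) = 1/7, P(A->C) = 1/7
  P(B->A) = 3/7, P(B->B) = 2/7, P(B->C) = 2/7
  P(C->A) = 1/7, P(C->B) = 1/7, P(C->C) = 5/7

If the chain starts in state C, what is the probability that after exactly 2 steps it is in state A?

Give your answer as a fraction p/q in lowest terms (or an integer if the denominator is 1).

Computing P^2 by repeated multiplication:
P^1 =
  A: [5/7, 1/7, 1/7]
  B: [3/7, 2/7, 2/7]
  C: [1/7, 1/7, 5/7]
P^2 =
  A: [29/49, 8/49, 12/49]
  B: [23/49, 9/49, 17/49]
  C: [13/49, 8/49, 4/7]

(P^2)[C -> A] = 13/49

Answer: 13/49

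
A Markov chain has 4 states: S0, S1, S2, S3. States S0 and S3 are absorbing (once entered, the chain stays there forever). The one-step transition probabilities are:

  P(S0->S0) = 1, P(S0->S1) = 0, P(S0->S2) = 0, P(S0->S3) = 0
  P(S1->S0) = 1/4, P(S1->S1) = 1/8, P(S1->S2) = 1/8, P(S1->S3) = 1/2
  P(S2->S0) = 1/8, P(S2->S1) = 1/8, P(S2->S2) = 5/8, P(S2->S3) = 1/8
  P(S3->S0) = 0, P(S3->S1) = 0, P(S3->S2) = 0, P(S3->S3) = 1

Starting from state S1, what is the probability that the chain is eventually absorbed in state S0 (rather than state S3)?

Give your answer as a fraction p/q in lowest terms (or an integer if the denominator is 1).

Answer: 7/20

Derivation:
Let a_i = P(absorbed in S0 | start in state i).
Boundary conditions: a_S0 = 1, a_S3 = 0.
For each transient state i, a_i = sum_j P(i->j) * a_j:
  a_S1 = 1/4*a_S0 + 1/8*a_S1 + 1/8*a_S2 + 1/2*a_S3
  a_S2 = 1/8*a_S0 + 1/8*a_S1 + 5/8*a_S2 + 1/8*a_S3

Substituting a_S0 = 1 and a_S3 = 0, rearrange to (I - Q) a = r where r[i] = P(i -> S0):
  [7/8, -1/8] . (a_S1, a_S2) = 1/4
  [-1/8, 3/8] . (a_S1, a_S2) = 1/8

Solving yields:
  a_S1 = 7/20
  a_S2 = 9/20

Starting state is S1, so the absorption probability is a_S1 = 7/20.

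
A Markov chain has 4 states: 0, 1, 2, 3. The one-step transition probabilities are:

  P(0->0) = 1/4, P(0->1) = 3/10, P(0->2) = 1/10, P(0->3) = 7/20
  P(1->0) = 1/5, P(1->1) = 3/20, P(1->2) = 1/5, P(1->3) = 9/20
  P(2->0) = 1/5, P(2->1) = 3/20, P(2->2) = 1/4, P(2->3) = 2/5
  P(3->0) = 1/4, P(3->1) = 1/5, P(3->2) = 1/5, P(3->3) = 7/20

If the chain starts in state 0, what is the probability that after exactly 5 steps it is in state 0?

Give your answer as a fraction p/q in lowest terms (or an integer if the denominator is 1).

Computing P^5 by repeated multiplication:
P^1 =
  0: [1/4, 3/10, 1/10, 7/20]
  1: [1/5, 3/20, 1/5, 9/20]
  2: [1/5, 3/20, 1/4, 2/5]
  3: [1/4, 1/5, 1/5, 7/20]
P^2 =
  0: [23/100, 41/200, 9/50, 77/200]
  1: [93/400, 81/400, 19/100, 3/8]
  2: [23/100, 1/5, 77/400, 151/400]
  3: [23/100, 41/200, 37/200, 19/50]
P^3 =
  0: [923/4000, 163/800, 93/500, 759/2000]
  1: [1843/8000, 1629/8000, 149/800, 1519/4000]
  2: [1843/8000, 1627/8000, 1493/8000, 3037/8000]
  3: [461/2000, 407/2000, 149/800, 1519/4000]
P^4 =
  0: [18441/80000, 16287/80000, 7449/40000, 15187/40000]
  1: [36881/160000, 32567/160000, 7451/40000, 15187/40000]
  2: [461/2000, 16283/80000, 29807/160000, 60747/160000]
  3: [18441/80000, 3257/16000, 14901/80000, 30373/80000]
P^5 =
  0: [73763/320000, 325697/1600000, 9313/50000, 37967/100000]
  1: [737629/3200000, 651391/3200000, 298021/1600000, 607469/1600000]
  2: [737627/3200000, 651387/3200000, 596047/3200000, 1214939/3200000]
  3: [184407/800000, 5089/25000, 298019/1600000, 607471/1600000]

(P^5)[0 -> 0] = 73763/320000

Answer: 73763/320000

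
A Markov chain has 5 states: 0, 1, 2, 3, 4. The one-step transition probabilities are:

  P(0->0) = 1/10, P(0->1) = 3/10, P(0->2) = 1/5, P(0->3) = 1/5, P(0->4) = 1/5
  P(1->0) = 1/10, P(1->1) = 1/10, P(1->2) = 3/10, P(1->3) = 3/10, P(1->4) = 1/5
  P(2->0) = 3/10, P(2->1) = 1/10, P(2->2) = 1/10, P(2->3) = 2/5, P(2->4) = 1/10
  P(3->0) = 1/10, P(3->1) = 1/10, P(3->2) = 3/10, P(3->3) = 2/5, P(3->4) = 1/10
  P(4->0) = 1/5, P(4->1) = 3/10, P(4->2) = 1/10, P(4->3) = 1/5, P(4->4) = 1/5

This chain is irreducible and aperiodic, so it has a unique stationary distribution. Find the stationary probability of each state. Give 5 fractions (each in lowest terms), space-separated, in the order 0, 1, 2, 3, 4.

Answer: 11/70 9/56 17/80 181/560 41/280

Derivation:
The stationary distribution satisfies pi = pi * P, i.e.:
  pi_0 = 1/10*pi_0 + 1/10*pi_1 + 3/10*pi_2 + 1/10*pi_3 + 1/5*pi_4
  pi_1 = 3/10*pi_0 + 1/10*pi_1 + 1/10*pi_2 + 1/10*pi_3 + 3/10*pi_4
  pi_2 = 1/5*pi_0 + 3/10*pi_1 + 1/10*pi_2 + 3/10*pi_3 + 1/10*pi_4
  pi_3 = 1/5*pi_0 + 3/10*pi_1 + 2/5*pi_2 + 2/5*pi_3 + 1/5*pi_4
  pi_4 = 1/5*pi_0 + 1/5*pi_1 + 1/10*pi_2 + 1/10*pi_3 + 1/5*pi_4
with normalization: pi_0 + pi_1 + pi_2 + pi_3 + pi_4 = 1.

Using the first 4 balance equations plus normalization, the linear system A*pi = b is:
  [-9/10, 1/10, 3/10, 1/10, 1/5] . pi = 0
  [3/10, -9/10, 1/10, 1/10, 3/10] . pi = 0
  [1/5, 3/10, -9/10, 3/10, 1/10] . pi = 0
  [1/5, 3/10, 2/5, -3/5, 1/5] . pi = 0
  [1, 1, 1, 1, 1] . pi = 1

Solving yields:
  pi_0 = 11/70
  pi_1 = 9/56
  pi_2 = 17/80
  pi_3 = 181/560
  pi_4 = 41/280

Verification (pi * P):
  11/70*1/10 + 9/56*1/10 + 17/80*3/10 + 181/560*1/10 + 41/280*1/5 = 11/70 = pi_0  (ok)
  11/70*3/10 + 9/56*1/10 + 17/80*1/10 + 181/560*1/10 + 41/280*3/10 = 9/56 = pi_1  (ok)
  11/70*1/5 + 9/56*3/10 + 17/80*1/10 + 181/560*3/10 + 41/280*1/10 = 17/80 = pi_2  (ok)
  11/70*1/5 + 9/56*3/10 + 17/80*2/5 + 181/560*2/5 + 41/280*1/5 = 181/560 = pi_3  (ok)
  11/70*1/5 + 9/56*1/5 + 17/80*1/10 + 181/560*1/10 + 41/280*1/5 = 41/280 = pi_4  (ok)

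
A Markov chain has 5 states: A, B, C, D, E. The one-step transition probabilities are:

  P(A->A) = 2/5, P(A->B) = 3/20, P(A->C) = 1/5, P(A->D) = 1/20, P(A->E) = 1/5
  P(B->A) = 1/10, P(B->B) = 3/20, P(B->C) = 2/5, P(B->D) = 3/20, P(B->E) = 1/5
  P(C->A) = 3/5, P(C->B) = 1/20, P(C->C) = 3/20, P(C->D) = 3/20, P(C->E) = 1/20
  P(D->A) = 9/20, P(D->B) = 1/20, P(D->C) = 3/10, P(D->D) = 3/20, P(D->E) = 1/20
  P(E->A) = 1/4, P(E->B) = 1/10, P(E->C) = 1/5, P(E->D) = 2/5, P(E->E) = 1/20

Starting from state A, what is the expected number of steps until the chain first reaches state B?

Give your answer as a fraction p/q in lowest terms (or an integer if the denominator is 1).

Answer: 90850/10021

Derivation:
Let h_i = expected steps to first reach B from state i.
Boundary: h_B = 0.
First-step equations for the other states:
  h_A = 1 + 2/5*h_A + 3/20*h_B + 1/5*h_C + 1/20*h_D + 1/5*h_E
  h_C = 1 + 3/5*h_A + 1/20*h_B + 3/20*h_C + 3/20*h_D + 1/20*h_E
  h_D = 1 + 9/20*h_A + 1/20*h_B + 3/10*h_C + 3/20*h_D + 1/20*h_E
  h_E = 1 + 1/4*h_A + 1/10*h_B + 1/5*h_C + 2/5*h_D + 1/20*h_E

Substituting h_B = 0 and rearranging gives the linear system (I - Q) h = 1:
  [3/5, -1/5, -1/20, -1/5] . (h_A, h_C, h_D, h_E) = 1
  [-3/5, 17/20, -3/20, -1/20] . (h_A, h_C, h_D, h_E) = 1
  [-9/20, -3/10, 17/20, -1/20] . (h_A, h_C, h_D, h_E) = 1
  [-1/4, -1/5, -2/5, 19/20] . (h_A, h_C, h_D, h_E) = 1

Solving yields:
  h_A = 90850/10021
  h_C = 99450/10021
  h_D = 100740/10021
  h_E = 97810/10021

Starting state is A, so the expected hitting time is h_A = 90850/10021.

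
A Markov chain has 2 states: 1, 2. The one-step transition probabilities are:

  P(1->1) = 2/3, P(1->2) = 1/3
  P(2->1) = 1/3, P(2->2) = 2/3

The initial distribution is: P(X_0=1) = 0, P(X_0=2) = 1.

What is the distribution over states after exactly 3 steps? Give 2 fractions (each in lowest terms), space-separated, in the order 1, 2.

Answer: 13/27 14/27

Derivation:
Propagating the distribution step by step (d_{t+1} = d_t * P):
d_0 = (1=0, 2=1)
  d_1[1] = 0*2/3 + 1*1/3 = 1/3
  d_1[2] = 0*1/3 + 1*2/3 = 2/3
d_1 = (1=1/3, 2=2/3)
  d_2[1] = 1/3*2/3 + 2/3*1/3 = 4/9
  d_2[2] = 1/3*1/3 + 2/3*2/3 = 5/9
d_2 = (1=4/9, 2=5/9)
  d_3[1] = 4/9*2/3 + 5/9*1/3 = 13/27
  d_3[2] = 4/9*1/3 + 5/9*2/3 = 14/27
d_3 = (1=13/27, 2=14/27)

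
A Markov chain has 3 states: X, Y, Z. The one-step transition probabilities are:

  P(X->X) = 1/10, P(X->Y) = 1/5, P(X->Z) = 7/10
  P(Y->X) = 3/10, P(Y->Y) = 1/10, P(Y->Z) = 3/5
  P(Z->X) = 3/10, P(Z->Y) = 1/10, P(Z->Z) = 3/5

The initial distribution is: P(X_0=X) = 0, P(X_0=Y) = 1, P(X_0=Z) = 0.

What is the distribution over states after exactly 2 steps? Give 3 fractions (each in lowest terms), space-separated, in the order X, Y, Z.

Answer: 6/25 13/100 63/100

Derivation:
Propagating the distribution step by step (d_{t+1} = d_t * P):
d_0 = (X=0, Y=1, Z=0)
  d_1[X] = 0*1/10 + 1*3/10 + 0*3/10 = 3/10
  d_1[Y] = 0*1/5 + 1*1/10 + 0*1/10 = 1/10
  d_1[Z] = 0*7/10 + 1*3/5 + 0*3/5 = 3/5
d_1 = (X=3/10, Y=1/10, Z=3/5)
  d_2[X] = 3/10*1/10 + 1/10*3/10 + 3/5*3/10 = 6/25
  d_2[Y] = 3/10*1/5 + 1/10*1/10 + 3/5*1/10 = 13/100
  d_2[Z] = 3/10*7/10 + 1/10*3/5 + 3/5*3/5 = 63/100
d_2 = (X=6/25, Y=13/100, Z=63/100)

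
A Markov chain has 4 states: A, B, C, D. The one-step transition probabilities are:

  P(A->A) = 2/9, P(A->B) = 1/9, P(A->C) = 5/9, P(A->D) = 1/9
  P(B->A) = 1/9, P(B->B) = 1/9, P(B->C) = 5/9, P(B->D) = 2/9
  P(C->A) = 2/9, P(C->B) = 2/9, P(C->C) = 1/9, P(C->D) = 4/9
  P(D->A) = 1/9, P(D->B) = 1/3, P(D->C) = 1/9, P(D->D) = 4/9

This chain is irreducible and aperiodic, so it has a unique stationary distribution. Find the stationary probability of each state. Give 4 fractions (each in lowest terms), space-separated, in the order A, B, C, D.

Answer: 63/394 43/197 55/197 135/394

Derivation:
The stationary distribution satisfies pi = pi * P, i.e.:
  pi_A = 2/9*pi_A + 1/9*pi_B + 2/9*pi_C + 1/9*pi_D
  pi_B = 1/9*pi_A + 1/9*pi_B + 2/9*pi_C + 1/3*pi_D
  pi_C = 5/9*pi_A + 5/9*pi_B + 1/9*pi_C + 1/9*pi_D
  pi_D = 1/9*pi_A + 2/9*pi_B + 4/9*pi_C + 4/9*pi_D
with normalization: pi_A + pi_B + pi_C + pi_D = 1.

Using the first 3 balance equations plus normalization, the linear system A*pi = b is:
  [-7/9, 1/9, 2/9, 1/9] . pi = 0
  [1/9, -8/9, 2/9, 1/3] . pi = 0
  [5/9, 5/9, -8/9, 1/9] . pi = 0
  [1, 1, 1, 1] . pi = 1

Solving yields:
  pi_A = 63/394
  pi_B = 43/197
  pi_C = 55/197
  pi_D = 135/394

Verification (pi * P):
  63/394*2/9 + 43/197*1/9 + 55/197*2/9 + 135/394*1/9 = 63/394 = pi_A  (ok)
  63/394*1/9 + 43/197*1/9 + 55/197*2/9 + 135/394*1/3 = 43/197 = pi_B  (ok)
  63/394*5/9 + 43/197*5/9 + 55/197*1/9 + 135/394*1/9 = 55/197 = pi_C  (ok)
  63/394*1/9 + 43/197*2/9 + 55/197*4/9 + 135/394*4/9 = 135/394 = pi_D  (ok)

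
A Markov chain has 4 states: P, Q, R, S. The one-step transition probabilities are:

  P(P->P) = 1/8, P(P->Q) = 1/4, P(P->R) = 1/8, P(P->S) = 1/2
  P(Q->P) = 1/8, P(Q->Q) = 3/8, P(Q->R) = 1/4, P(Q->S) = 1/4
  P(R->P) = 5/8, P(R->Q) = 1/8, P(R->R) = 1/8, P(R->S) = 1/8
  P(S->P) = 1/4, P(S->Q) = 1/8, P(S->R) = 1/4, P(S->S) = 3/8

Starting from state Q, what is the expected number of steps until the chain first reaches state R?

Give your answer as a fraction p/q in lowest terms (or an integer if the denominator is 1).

Let h_i = expected steps to first reach R from state i.
Boundary: h_R = 0.
First-step equations for the other states:
  h_P = 1 + 1/8*h_P + 1/4*h_Q + 1/8*h_R + 1/2*h_S
  h_Q = 1 + 1/8*h_P + 3/8*h_Q + 1/4*h_R + 1/4*h_S
  h_S = 1 + 1/4*h_P + 1/8*h_Q + 1/4*h_R + 3/8*h_S

Substituting h_R = 0 and rearranging gives the linear system (I - Q) h = 1:
  [7/8, -1/4, -1/2] . (h_P, h_Q, h_S) = 1
  [-1/8, 5/8, -1/4] . (h_P, h_Q, h_S) = 1
  [-1/4, -1/8, 5/8] . (h_P, h_Q, h_S) = 1

Solving yields:
  h_P = 488/99
  h_Q = 48/11
  h_S = 40/9

Starting state is Q, so the expected hitting time is h_Q = 48/11.

Answer: 48/11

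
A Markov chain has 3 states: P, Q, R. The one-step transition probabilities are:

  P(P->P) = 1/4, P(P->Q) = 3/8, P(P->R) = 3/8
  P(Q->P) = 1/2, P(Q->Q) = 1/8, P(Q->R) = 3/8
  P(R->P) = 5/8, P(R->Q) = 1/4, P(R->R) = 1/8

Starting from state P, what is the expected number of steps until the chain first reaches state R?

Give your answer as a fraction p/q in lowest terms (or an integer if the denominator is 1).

Answer: 8/3

Derivation:
Let h_i = expected steps to first reach R from state i.
Boundary: h_R = 0.
First-step equations for the other states:
  h_P = 1 + 1/4*h_P + 3/8*h_Q + 3/8*h_R
  h_Q = 1 + 1/2*h_P + 1/8*h_Q + 3/8*h_R

Substituting h_R = 0 and rearranging gives the linear system (I - Q) h = 1:
  [3/4, -3/8] . (h_P, h_Q) = 1
  [-1/2, 7/8] . (h_P, h_Q) = 1

Solving yields:
  h_P = 8/3
  h_Q = 8/3

Starting state is P, so the expected hitting time is h_P = 8/3.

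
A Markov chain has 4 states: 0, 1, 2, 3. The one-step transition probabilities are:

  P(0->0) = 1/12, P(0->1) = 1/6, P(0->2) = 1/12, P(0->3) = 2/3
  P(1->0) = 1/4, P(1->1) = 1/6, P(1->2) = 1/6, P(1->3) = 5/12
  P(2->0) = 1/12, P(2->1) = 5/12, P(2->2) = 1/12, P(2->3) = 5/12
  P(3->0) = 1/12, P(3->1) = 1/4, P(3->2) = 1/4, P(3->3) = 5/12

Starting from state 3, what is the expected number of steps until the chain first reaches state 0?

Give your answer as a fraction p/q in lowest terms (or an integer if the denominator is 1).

Answer: 276/35

Derivation:
Let h_i = expected steps to first reach 0 from state i.
Boundary: h_0 = 0.
First-step equations for the other states:
  h_1 = 1 + 1/4*h_0 + 1/6*h_1 + 1/6*h_2 + 5/12*h_3
  h_2 = 1 + 1/12*h_0 + 5/12*h_1 + 1/12*h_2 + 5/12*h_3
  h_3 = 1 + 1/12*h_0 + 1/4*h_1 + 1/4*h_2 + 5/12*h_3

Substituting h_0 = 0 and rearranging gives the linear system (I - Q) h = 1:
  [5/6, -1/6, -5/12] . (h_1, h_2, h_3) = 1
  [-5/12, 11/12, -5/12] . (h_1, h_2, h_3) = 1
  [-1/4, -1/4, 7/12] . (h_1, h_2, h_3) = 1

Solving yields:
  h_1 = 234/35
  h_2 = 54/7
  h_3 = 276/35

Starting state is 3, so the expected hitting time is h_3 = 276/35.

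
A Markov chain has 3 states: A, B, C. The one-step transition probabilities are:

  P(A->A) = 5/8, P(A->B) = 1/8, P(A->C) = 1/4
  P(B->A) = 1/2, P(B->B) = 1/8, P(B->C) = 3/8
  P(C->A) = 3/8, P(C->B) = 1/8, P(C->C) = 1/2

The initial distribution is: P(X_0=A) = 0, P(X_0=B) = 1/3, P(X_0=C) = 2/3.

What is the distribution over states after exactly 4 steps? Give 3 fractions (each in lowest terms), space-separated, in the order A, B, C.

Answer: 1595/3072 1/8 1093/3072

Derivation:
Propagating the distribution step by step (d_{t+1} = d_t * P):
d_0 = (A=0, B=1/3, C=2/3)
  d_1[A] = 0*5/8 + 1/3*1/2 + 2/3*3/8 = 5/12
  d_1[B] = 0*1/8 + 1/3*1/8 + 2/3*1/8 = 1/8
  d_1[C] = 0*1/4 + 1/3*3/8 + 2/3*1/2 = 11/24
d_1 = (A=5/12, B=1/8, C=11/24)
  d_2[A] = 5/12*5/8 + 1/8*1/2 + 11/24*3/8 = 95/192
  d_2[B] = 5/12*1/8 + 1/8*1/8 + 11/24*1/8 = 1/8
  d_2[C] = 5/12*1/4 + 1/8*3/8 + 11/24*1/2 = 73/192
d_2 = (A=95/192, B=1/8, C=73/192)
  d_3[A] = 95/192*5/8 + 1/8*1/2 + 73/192*3/8 = 395/768
  d_3[B] = 95/192*1/8 + 1/8*1/8 + 73/192*1/8 = 1/8
  d_3[C] = 95/192*1/4 + 1/8*3/8 + 73/192*1/2 = 277/768
d_3 = (A=395/768, B=1/8, C=277/768)
  d_4[A] = 395/768*5/8 + 1/8*1/2 + 277/768*3/8 = 1595/3072
  d_4[B] = 395/768*1/8 + 1/8*1/8 + 277/768*1/8 = 1/8
  d_4[C] = 395/768*1/4 + 1/8*3/8 + 277/768*1/2 = 1093/3072
d_4 = (A=1595/3072, B=1/8, C=1093/3072)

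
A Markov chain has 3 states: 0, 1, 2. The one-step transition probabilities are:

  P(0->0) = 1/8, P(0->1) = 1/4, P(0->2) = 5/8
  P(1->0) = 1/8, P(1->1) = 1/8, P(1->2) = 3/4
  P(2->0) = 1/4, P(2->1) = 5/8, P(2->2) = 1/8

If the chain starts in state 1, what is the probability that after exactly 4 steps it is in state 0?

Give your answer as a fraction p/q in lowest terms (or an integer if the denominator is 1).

Answer: 797/4096

Derivation:
Computing P^4 by repeated multiplication:
P^1 =
  0: [1/8, 1/4, 5/8]
  1: [1/8, 1/8, 3/4]
  2: [1/4, 5/8, 1/8]
P^2 =
  0: [13/64, 29/64, 11/32]
  1: [7/32, 33/64, 17/64]
  2: [9/64, 7/32, 41/64]
P^3 =
  0: [43/256, 165/512, 261/512]
  1: [81/512, 73/256, 285/512]
  2: [105/512, 237/512, 85/256]
P^4 =
  0: [773/4096, 821/2048, 1681/4096]
  1: [797/4096, 1733/4096, 783/2048]
  2: [341/2048, 1297/4096, 2117/4096]

(P^4)[1 -> 0] = 797/4096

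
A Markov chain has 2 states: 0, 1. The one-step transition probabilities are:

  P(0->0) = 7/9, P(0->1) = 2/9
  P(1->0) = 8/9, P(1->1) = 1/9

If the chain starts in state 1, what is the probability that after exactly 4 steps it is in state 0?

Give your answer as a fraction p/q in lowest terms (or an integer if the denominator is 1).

Computing P^4 by repeated multiplication:
P^1 =
  0: [7/9, 2/9]
  1: [8/9, 1/9]
P^2 =
  0: [65/81, 16/81]
  1: [64/81, 17/81]
P^3 =
  0: [583/729, 146/729]
  1: [584/729, 145/729]
P^4 =
  0: [5249/6561, 1312/6561]
  1: [5248/6561, 1313/6561]

(P^4)[1 -> 0] = 5248/6561

Answer: 5248/6561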